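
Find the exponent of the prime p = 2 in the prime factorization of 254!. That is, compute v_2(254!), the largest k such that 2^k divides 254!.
v_2(254!) = 247

Legendre's formula: v_p(n!) = Σ_{k ≥ 1} ⌊n / p^k⌋. For p = 2, n = 254, the terms are:
  ⌊254/2^1⌋ = ⌊254/2⌋ = 127
  ⌊254/2^2⌋ = ⌊254/4⌋ = 63
  ⌊254/2^3⌋ = ⌊254/8⌋ = 31
  ⌊254/2^4⌋ = ⌊254/16⌋ = 15
  ⌊254/2^5⌋ = ⌊254/32⌋ = 7
  ⌊254/2^6⌋ = ⌊254/64⌋ = 3
  ⌊254/2^7⌋ = ⌊254/128⌋ = 1
(the next term ⌊254/2^8⌋ = 0, terminating the sum). Summing: v_2(254!) = 127 + 63 + 31 + 15 + 7 + 3 + 1 = 247.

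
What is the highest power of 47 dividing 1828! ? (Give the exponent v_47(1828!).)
v_47(1828!) = 38

Legendre's formula: v_p(n!) = Σ_{k ≥ 1} ⌊n / p^k⌋. For p = 47, n = 1828, the terms are:
  ⌊1828/47^1⌋ = ⌊1828/47⌋ = 38
(the next term ⌊1828/47^2⌋ = 0, terminating the sum). Summing: v_47(1828!) = 38 = 38.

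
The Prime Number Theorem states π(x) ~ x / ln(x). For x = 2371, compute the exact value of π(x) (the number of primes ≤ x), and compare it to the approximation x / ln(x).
π(2371) = 351;  x/ln(x) ≈ 305.11;  relative error ≈ 13.08%.

Directly count primes up to 2371: π(2371) = 351. The PNT approximation gives 2371/ln(2371) ≈ 2371/7.77107 ≈ 305.11. Relative error (π(x) − x/ln(x)) / π(x) ≈ 13.08%; the approximation is known to undercount slightly (Li(x) is a better estimate).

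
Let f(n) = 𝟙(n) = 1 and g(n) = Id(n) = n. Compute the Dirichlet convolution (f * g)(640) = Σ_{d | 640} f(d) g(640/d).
(𝟙 * Id)(640) = 1530

Divisors of 640: [1, 2, 4, 5, 8, 10, 16, 20, 32, 40, 64, 80, 128, 160, 320, 640]. For each d | 640:
  d = 1: 𝟙(1) · Id(640/1) = 1 · 640 = 640
  d = 2: 𝟙(2) · Id(640/2) = 1 · 320 = 320
  d = 4: 𝟙(4) · Id(640/4) = 1 · 160 = 160
  d = 5: 𝟙(5) · Id(640/5) = 1 · 128 = 128
  d = 8: 𝟙(8) · Id(640/8) = 1 · 80 = 80
  d = 10: 𝟙(10) · Id(640/10) = 1 · 64 = 64
  d = 16: 𝟙(16) · Id(640/16) = 1 · 40 = 40
  d = 20: 𝟙(20) · Id(640/20) = 1 · 32 = 32
  d = 32: 𝟙(32) · Id(640/32) = 1 · 20 = 20
  d = 40: 𝟙(40) · Id(640/40) = 1 · 16 = 16
  d = 64: 𝟙(64) · Id(640/64) = 1 · 10 = 10
  d = 80: 𝟙(80) · Id(640/80) = 1 · 8 = 8
  d = 128: 𝟙(128) · Id(640/128) = 1 · 5 = 5
  d = 160: 𝟙(160) · Id(640/160) = 1 · 4 = 4
  d = 320: 𝟙(320) · Id(640/320) = 1 · 2 = 2
  d = 640: 𝟙(640) · Id(640/640) = 1 · 1 = 1
Summing: (𝟙 * Id)(640) = 640 + 320 + 160 + 128 + 80 + 64 + 40 + 32 + 20 + 16 + 10 + 8 + 5 + 4 + 2 + 1 = 1530.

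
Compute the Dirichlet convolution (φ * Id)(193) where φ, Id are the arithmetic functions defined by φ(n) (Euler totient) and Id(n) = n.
(φ * Id)(193) = 385

Divisors of 193: [1, 193]. For each d | 193:
  d = 1: φ(1) · Id(193/1) = 1 · 193 = 193
  d = 193: φ(193) · Id(193/193) = 192 · 1 = 192
Summing: (φ * Id)(193) = 193 + 192 = 385.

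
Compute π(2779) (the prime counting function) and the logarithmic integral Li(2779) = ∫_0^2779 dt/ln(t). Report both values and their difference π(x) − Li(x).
π(2779) = 404;  Li(2779) ≈ 415.03;  π(x) − Li(x) ≈ -11.03.

Direct count of primes ≤ 2779 gives π(2779) = 404. Numerical evaluation of the logarithmic integral gives Li(2779) ≈ 415.03. The difference π(x) − Li(x) ≈ -11.03 is typically negative for small/moderate x (Li(x) overestimates), though Littlewood's theorem shows this sign changes infinitely often.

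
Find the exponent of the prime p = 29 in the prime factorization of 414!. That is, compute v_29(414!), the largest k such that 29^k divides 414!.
v_29(414!) = 14

Legendre's formula: v_p(n!) = Σ_{k ≥ 1} ⌊n / p^k⌋. For p = 29, n = 414, the terms are:
  ⌊414/29^1⌋ = ⌊414/29⌋ = 14
(the next term ⌊414/29^2⌋ = 0, terminating the sum). Summing: v_29(414!) = 14 = 14.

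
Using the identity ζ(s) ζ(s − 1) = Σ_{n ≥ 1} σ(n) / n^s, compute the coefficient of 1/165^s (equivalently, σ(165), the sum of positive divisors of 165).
σ(165) = 288

In the product (Σ m^0/m^s)(Σ k / k^s) = Σ (Σ_{d | n} d) / n^s, the coefficient of 1/n^s is σ(n) = Σ_{d | n} d. For n = 165, divisors are [1, 3, 5, 11, 15, 33, 55, 165]; summing: σ(165) = 288.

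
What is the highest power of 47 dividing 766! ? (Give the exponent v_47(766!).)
v_47(766!) = 16

Legendre's formula: v_p(n!) = Σ_{k ≥ 1} ⌊n / p^k⌋. For p = 47, n = 766, the terms are:
  ⌊766/47^1⌋ = ⌊766/47⌋ = 16
(the next term ⌊766/47^2⌋ = 0, terminating the sum). Summing: v_47(766!) = 16 = 16.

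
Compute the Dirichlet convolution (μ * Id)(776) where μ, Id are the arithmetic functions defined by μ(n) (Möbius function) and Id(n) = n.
(μ * Id)(776) = 384

Divisors of 776: [1, 2, 4, 8, 97, 194, 388, 776]. For each d | 776:
  d = 1: μ(1) · Id(776/1) = 1 · 776 = 776
  d = 2: μ(2) · Id(776/2) = -1 · 388 = -388
  d = 4: μ(4) · Id(776/4) = 0 · 194 = 0
  d = 8: μ(8) · Id(776/8) = 0 · 97 = 0
  d = 97: μ(97) · Id(776/97) = -1 · 8 = -8
  d = 194: μ(194) · Id(776/194) = 1 · 4 = 4
  d = 388: μ(388) · Id(776/388) = 0 · 2 = 0
  d = 776: μ(776) · Id(776/776) = 0 · 1 = 0
Summing: (μ * Id)(776) = 776 + -388 + 0 + 0 + -8 + 4 + 0 + 0 = 384.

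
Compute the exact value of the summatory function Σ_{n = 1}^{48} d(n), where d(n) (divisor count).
Σ_{n ≤ 48} d(n) = 198

Compute d(n) for each 1 ≤ n ≤ 48: d(1) = 1, d(2) = 2, d(3) = 2, d(4) = 3, d(5) = 2, d(6) = 4, d(7) = 2, d(8) = 4, d(9) = 3, d(10) = 4, d(11) = 2, d(12) = 6, d(13) = 2, d(14) = 4, d(15) = 4, d(16) = 5, d(17) = 2, d(18) = 6, d(19) = 2, d(20) = 6, d(21) = 4, d(22) = 4, d(23) = 2, d(24) = 8, d(25) = 3, d(26) = 4, d(27) = 4, d(28) = 6, d(29) = 2, d(30) = 8, d(31) = 2, d(32) = 6, d(33) = 4, d(34) = 4, d(35) = 4, d(36) = 9, d(37) = 2, d(38) = 4, d(39) = 4, d(40) = 8, d(41) = 2, d(42) = 8, d(43) = 2, d(44) = 6, d(45) = 6, d(46) = 4, d(47) = 2, d(48) = 10. Summing all 48 values: 198. (Dirichlet's divisor formula: Σ_{n ≤ x} d(n) = x ln(x) + (2γ − 1) x + O(√x). For x = 48, the asymptotic estimate is ≈ 193.23.)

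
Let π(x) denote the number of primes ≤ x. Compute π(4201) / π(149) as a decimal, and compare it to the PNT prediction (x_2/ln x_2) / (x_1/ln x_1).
π(4201)/π(149) = 575/35 ≈ 16.4286;  PNT prediction ≈ 16.9104.

π(149) = 35 and π(4201) = 575, so π(4201)/π(149) ≈ 16.4286. The PNT-predicted ratio is (4201/ln(4201)) / (149/ln(149)) ≈ 16.9104. The two agree to within a few percent, as expected.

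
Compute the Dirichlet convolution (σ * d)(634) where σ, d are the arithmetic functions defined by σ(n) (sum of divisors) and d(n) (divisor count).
(σ * d)(634) = 1600

Divisors of 634: [1, 2, 317, 634]. For each d | 634:
  d = 1: σ(1) · d(634/1) = 1 · 4 = 4
  d = 2: σ(2) · d(634/2) = 3 · 2 = 6
  d = 317: σ(317) · d(634/317) = 318 · 2 = 636
  d = 634: σ(634) · d(634/634) = 954 · 1 = 954
Summing: (σ * d)(634) = 4 + 6 + 636 + 954 = 1600.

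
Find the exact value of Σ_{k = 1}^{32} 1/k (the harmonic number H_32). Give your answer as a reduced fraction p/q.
H_32 = 586061125622639/144403552893600

Direct summation: H_32 = 1 + 1/2 + ... + 1/32. The least common denominator is lcm(1, ..., 32) = 144403552893600; over this denominator the numerator is 144403552893600 + 72201776446800 + 48134517631200 + 36100888223400 + 28880710578720 + 24067258815600 + 20629078984800 + 18050444111700 + 16044839210400 + 14440355289360 + 13127595717600 + 12033629407800 + 11107965607200 + 10314539492400 + 9626903526240 + 9025222055850 + 8494326640800 + 8022419605200 + 7600186994400 + 7220177644680 + 6876359661600 + 6563797858800 + 6278415343200 + 6016814703900 + 5776142115744 + 5553982803600 + 5348279736800 + 5157269746200 + 4979432858400 + 4813451763120 + 4658179125600 + 4512611027925 = 586061125622639, so H_32 = 586061125622639/144403552893600 (already in lowest terms) ≈ 4.05850. (The PNT-adjacent estimate ln(32) + γ ≈ 4.04295 matches within O(1/n).)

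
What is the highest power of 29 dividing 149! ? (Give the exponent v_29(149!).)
v_29(149!) = 5

Legendre's formula: v_p(n!) = Σ_{k ≥ 1} ⌊n / p^k⌋. For p = 29, n = 149, the terms are:
  ⌊149/29^1⌋ = ⌊149/29⌋ = 5
(the next term ⌊149/29^2⌋ = 0, terminating the sum). Summing: v_29(149!) = 5 = 5.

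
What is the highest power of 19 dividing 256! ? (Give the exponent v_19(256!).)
v_19(256!) = 13

Legendre's formula: v_p(n!) = Σ_{k ≥ 1} ⌊n / p^k⌋. For p = 19, n = 256, the terms are:
  ⌊256/19^1⌋ = ⌊256/19⌋ = 13
(the next term ⌊256/19^2⌋ = 0, terminating the sum). Summing: v_19(256!) = 13 = 13.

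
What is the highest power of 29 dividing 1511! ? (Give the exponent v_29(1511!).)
v_29(1511!) = 53

Legendre's formula: v_p(n!) = Σ_{k ≥ 1} ⌊n / p^k⌋. For p = 29, n = 1511, the terms are:
  ⌊1511/29^1⌋ = ⌊1511/29⌋ = 52
  ⌊1511/29^2⌋ = ⌊1511/841⌋ = 1
(the next term ⌊1511/29^3⌋ = 0, terminating the sum). Summing: v_29(1511!) = 52 + 1 = 53.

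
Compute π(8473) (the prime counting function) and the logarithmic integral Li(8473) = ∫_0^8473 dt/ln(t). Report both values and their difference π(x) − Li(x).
π(8473) = 1059;  Li(8473) ≈ 1078.88;  π(x) − Li(x) ≈ -19.88.

Direct count of primes ≤ 8473 gives π(8473) = 1059. Numerical evaluation of the logarithmic integral gives Li(8473) ≈ 1078.88. The difference π(x) − Li(x) ≈ -19.88 is typically negative for small/moderate x (Li(x) overestimates), though Littlewood's theorem shows this sign changes infinitely often.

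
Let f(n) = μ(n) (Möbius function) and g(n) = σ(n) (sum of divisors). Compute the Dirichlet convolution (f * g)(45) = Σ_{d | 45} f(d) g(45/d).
(μ * σ)(45) = 45

Divisors of 45: [1, 3, 5, 9, 15, 45]. For each d | 45:
  d = 1: μ(1) · σ(45/1) = 1 · 78 = 78
  d = 3: μ(3) · σ(45/3) = -1 · 24 = -24
  d = 5: μ(5) · σ(45/5) = -1 · 13 = -13
  d = 9: μ(9) · σ(45/9) = 0 · 6 = 0
  d = 15: μ(15) · σ(45/15) = 1 · 4 = 4
  d = 45: μ(45) · σ(45/45) = 0 · 1 = 0
Summing: (μ * σ)(45) = 78 + -24 + -13 + 0 + 4 + 0 = 45.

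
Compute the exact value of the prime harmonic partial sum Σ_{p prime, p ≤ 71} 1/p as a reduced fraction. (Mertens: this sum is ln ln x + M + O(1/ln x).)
Σ 1/p = 972416614407737400870501653/557940830126698960967415390

π(71) = 20, so the primes ≤ 71 are [2, 3, 5, 7, 11, 13, 17, 19, 23, 29, 31, 37, 41, 43, 47, 53, 59, 61, 67, 71]. Summing 1/p over these primes: 972416614407737400870501653/557940830126698960967415390 ≈ 1.7429. Mertens estimate ln ln(71) + 0.2615 ≈ 1.7114.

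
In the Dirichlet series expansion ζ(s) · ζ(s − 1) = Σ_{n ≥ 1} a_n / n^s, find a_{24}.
σ(24) = 60

In the product (Σ m^0/m^s)(Σ k / k^s) = Σ (Σ_{d | n} d) / n^s, the coefficient of 1/n^s is σ(n) = Σ_{d | n} d. For n = 24, divisors are [1, 2, 3, 4, 6, 8, 12, 24]; summing: σ(24) = 60.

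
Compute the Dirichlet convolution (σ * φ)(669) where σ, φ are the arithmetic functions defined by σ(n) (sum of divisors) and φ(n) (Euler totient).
(σ * φ)(669) = 2676

Divisors of 669: [1, 3, 223, 669]. For each d | 669:
  d = 1: σ(1) · φ(669/1) = 1 · 444 = 444
  d = 3: σ(3) · φ(669/3) = 4 · 222 = 888
  d = 223: σ(223) · φ(669/223) = 224 · 2 = 448
  d = 669: σ(669) · φ(669/669) = 896 · 1 = 896
Summing: (σ * φ)(669) = 444 + 888 + 448 + 896 = 2676.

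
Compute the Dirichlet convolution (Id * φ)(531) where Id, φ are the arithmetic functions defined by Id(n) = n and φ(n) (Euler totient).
(Id * φ)(531) = 2457

Divisors of 531: [1, 3, 9, 59, 177, 531]. For each d | 531:
  d = 1: Id(1) · φ(531/1) = 1 · 348 = 348
  d = 3: Id(3) · φ(531/3) = 3 · 116 = 348
  d = 9: Id(9) · φ(531/9) = 9 · 58 = 522
  d = 59: Id(59) · φ(531/59) = 59 · 6 = 354
  d = 177: Id(177) · φ(531/177) = 177 · 2 = 354
  d = 531: Id(531) · φ(531/531) = 531 · 1 = 531
Summing: (Id * φ)(531) = 348 + 348 + 522 + 354 + 354 + 531 = 2457.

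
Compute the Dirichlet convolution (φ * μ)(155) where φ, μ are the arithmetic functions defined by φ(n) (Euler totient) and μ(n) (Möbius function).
(φ * μ)(155) = 87

Divisors of 155: [1, 5, 31, 155]. For each d | 155:
  d = 1: φ(1) · μ(155/1) = 1 · 1 = 1
  d = 5: φ(5) · μ(155/5) = 4 · -1 = -4
  d = 31: φ(31) · μ(155/31) = 30 · -1 = -30
  d = 155: φ(155) · μ(155/155) = 120 · 1 = 120
Summing: (φ * μ)(155) = 1 + -4 + -30 + 120 = 87.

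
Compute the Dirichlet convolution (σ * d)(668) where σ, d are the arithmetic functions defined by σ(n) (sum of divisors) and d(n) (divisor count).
(σ * d)(668) = 2720

Divisors of 668: [1, 2, 4, 167, 334, 668]. For each d | 668:
  d = 1: σ(1) · d(668/1) = 1 · 6 = 6
  d = 2: σ(2) · d(668/2) = 3 · 4 = 12
  d = 4: σ(4) · d(668/4) = 7 · 2 = 14
  d = 167: σ(167) · d(668/167) = 168 · 3 = 504
  d = 334: σ(334) · d(668/334) = 504 · 2 = 1008
  d = 668: σ(668) · d(668/668) = 1176 · 1 = 1176
Summing: (σ * d)(668) = 6 + 12 + 14 + 504 + 1008 + 1176 = 2720.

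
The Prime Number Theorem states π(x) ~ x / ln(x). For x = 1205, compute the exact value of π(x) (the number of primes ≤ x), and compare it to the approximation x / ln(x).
π(1205) = 197;  x/ln(x) ≈ 169.86;  relative error ≈ 13.78%.

Directly count primes up to 1205: π(1205) = 197. The PNT approximation gives 1205/ln(1205) ≈ 1205/7.09423 ≈ 169.86. Relative error (π(x) − x/ln(x)) / π(x) ≈ 13.78%; the approximation is known to undercount slightly (Li(x) is a better estimate).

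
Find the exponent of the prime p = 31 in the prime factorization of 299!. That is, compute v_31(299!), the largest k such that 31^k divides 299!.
v_31(299!) = 9

Legendre's formula: v_p(n!) = Σ_{k ≥ 1} ⌊n / p^k⌋. For p = 31, n = 299, the terms are:
  ⌊299/31^1⌋ = ⌊299/31⌋ = 9
(the next term ⌊299/31^2⌋ = 0, terminating the sum). Summing: v_31(299!) = 9 = 9.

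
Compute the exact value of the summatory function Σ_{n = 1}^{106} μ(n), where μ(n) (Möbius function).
Σ_{n ≤ 106} μ(n) = -2

Compute μ(n) for each 1 ≤ n ≤ 106: μ(1) = 1, μ(2) = -1, μ(3) = -1, μ(4) = 0, μ(5) = -1, μ(6) = 1, μ(7) = -1, μ(8) = 0, μ(9) = 0, μ(10) = 1, μ(11) = -1, μ(12) = 0, μ(13) = -1, μ(14) = 1, μ(15) = 1, μ(16) = 0, μ(17) = -1, μ(18) = 0, μ(19) = -1, μ(20) = 0, μ(21) = 1, μ(22) = 1, μ(23) = -1, μ(24) = 0, μ(25) = 0, μ(26) = 1, μ(27) = 0, μ(28) = 0, μ(29) = -1, μ(30) = -1, μ(31) = -1, μ(32) = 0, μ(33) = 1, μ(34) = 1, μ(35) = 1, μ(36) = 0, μ(37) = -1, μ(38) = 1, μ(39) = 1, μ(40) = 0, μ(41) = -1, μ(42) = -1, μ(43) = -1, μ(44) = 0, μ(45) = 0, μ(46) = 1, μ(47) = -1, μ(48) = 0, μ(49) = 0, μ(50) = 0, μ(51) = 1, μ(52) = 0, μ(53) = -1, μ(54) = 0, μ(55) = 1, μ(56) = 0, μ(57) = 1, μ(58) = 1, μ(59) = -1, μ(60) = 0, μ(61) = -1, μ(62) = 1, μ(63) = 0, μ(64) = 0, μ(65) = 1, μ(66) = -1, μ(67) = -1, μ(68) = 0, μ(69) = 1, μ(70) = -1, μ(71) = -1, μ(72) = 0, μ(73) = -1, μ(74) = 1, μ(75) = 0, μ(76) = 0, μ(77) = 1, μ(78) = -1, μ(79) = -1, μ(80) = 0, μ(81) = 0, μ(82) = 1, μ(83) = -1, μ(84) = 0, μ(85) = 1, μ(86) = 1, μ(87) = 1, μ(88) = 0, μ(89) = -1, μ(90) = 0, μ(91) = 1, μ(92) = 0, μ(93) = 1, μ(94) = 1, μ(95) = 1, μ(96) = 0, μ(97) = -1, μ(98) = 0, μ(99) = 0, μ(100) = 0, μ(101) = -1, μ(102) = -1, μ(103) = -1, μ(104) = 0, μ(105) = -1, μ(106) = 1. Summing all 106 values: -2. (Mertens function M(x) = Σ_{n ≤ x} μ(n); on average M(x) should be small (PNT ⟺ M(x) = o(x)).)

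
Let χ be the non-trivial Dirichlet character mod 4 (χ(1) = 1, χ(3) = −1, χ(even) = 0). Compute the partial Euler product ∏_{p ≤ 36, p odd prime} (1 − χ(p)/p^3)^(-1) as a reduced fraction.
∏ = 16829566118167783909225/17369167366519535960064

The odd primes p ≤ 36 are [3, 5, 7, 11, 13, 17, 19, 23, 29, 31]. For each, χ(p) = 1 if p ≡ 1 mod 4, χ(p) = −1 if p ≡ 3 mod 4. Taking (1 − χ(p)/p^3)^(-1) = p^3/(p^3 − χ(p)): (1 − (-1)/3^3)^(-1) · (1 − (1)/5^3)^(-1) · (1 − (-1)/7^3)^(-1) · (1 − (-1)/11^3)^(-1) · (1 − (1)/13^3)^(-1) · (1 − (1)/17^3)^(-1) · (1 − (-1)/19^3)^(-1) · (1 − (-1)/23^3)^(-1) · (1 − (1)/29^3)^(-1) · (1 − (-1)/31^3)^(-1) = 16829566118167783909225/17369167366519535960064.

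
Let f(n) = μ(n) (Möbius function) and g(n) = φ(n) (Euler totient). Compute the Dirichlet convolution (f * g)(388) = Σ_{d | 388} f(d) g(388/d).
(μ * φ)(388) = 95

Divisors of 388: [1, 2, 4, 97, 194, 388]. For each d | 388:
  d = 1: μ(1) · φ(388/1) = 1 · 192 = 192
  d = 2: μ(2) · φ(388/2) = -1 · 96 = -96
  d = 4: μ(4) · φ(388/4) = 0 · 96 = 0
  d = 97: μ(97) · φ(388/97) = -1 · 2 = -2
  d = 194: μ(194) · φ(388/194) = 1 · 1 = 1
  d = 388: μ(388) · φ(388/388) = 0 · 1 = 0
Summing: (μ * φ)(388) = 192 + -96 + 0 + -2 + 1 + 0 = 95.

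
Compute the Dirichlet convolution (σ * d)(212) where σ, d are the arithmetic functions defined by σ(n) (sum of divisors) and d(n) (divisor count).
(σ * d)(212) = 896

Divisors of 212: [1, 2, 4, 53, 106, 212]. For each d | 212:
  d = 1: σ(1) · d(212/1) = 1 · 6 = 6
  d = 2: σ(2) · d(212/2) = 3 · 4 = 12
  d = 4: σ(4) · d(212/4) = 7 · 2 = 14
  d = 53: σ(53) · d(212/53) = 54 · 3 = 162
  d = 106: σ(106) · d(212/106) = 162 · 2 = 324
  d = 212: σ(212) · d(212/212) = 378 · 1 = 378
Summing: (σ * d)(212) = 6 + 12 + 14 + 162 + 324 + 378 = 896.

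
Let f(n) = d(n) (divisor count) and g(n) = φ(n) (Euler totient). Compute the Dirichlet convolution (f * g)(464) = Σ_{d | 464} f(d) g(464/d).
(d * φ)(464) = 930

Divisors of 464: [1, 2, 4, 8, 16, 29, 58, 116, 232, 464]. For each d | 464:
  d = 1: d(1) · φ(464/1) = 1 · 224 = 224
  d = 2: d(2) · φ(464/2) = 2 · 112 = 224
  d = 4: d(4) · φ(464/4) = 3 · 56 = 168
  d = 8: d(8) · φ(464/8) = 4 · 28 = 112
  d = 16: d(16) · φ(464/16) = 5 · 28 = 140
  d = 29: d(29) · φ(464/29) = 2 · 8 = 16
  d = 58: d(58) · φ(464/58) = 4 · 4 = 16
  d = 116: d(116) · φ(464/116) = 6 · 2 = 12
  d = 232: d(232) · φ(464/232) = 8 · 1 = 8
  d = 464: d(464) · φ(464/464) = 10 · 1 = 10
Summing: (d * φ)(464) = 224 + 224 + 168 + 112 + 140 + 16 + 16 + 12 + 8 + 10 = 930.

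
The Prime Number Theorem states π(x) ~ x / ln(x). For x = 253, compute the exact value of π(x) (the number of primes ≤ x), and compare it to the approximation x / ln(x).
π(253) = 54;  x/ln(x) ≈ 45.72;  relative error ≈ 15.33%.

Directly count primes up to 253: π(253) = 54. The PNT approximation gives 253/ln(253) ≈ 253/5.53339 ≈ 45.72. Relative error (π(x) − x/ln(x)) / π(x) ≈ 15.33%; the approximation is known to undercount slightly (Li(x) is a better estimate).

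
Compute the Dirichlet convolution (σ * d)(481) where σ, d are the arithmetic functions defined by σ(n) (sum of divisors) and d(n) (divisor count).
(σ * d)(481) = 640

Divisors of 481: [1, 13, 37, 481]. For each d | 481:
  d = 1: σ(1) · d(481/1) = 1 · 4 = 4
  d = 13: σ(13) · d(481/13) = 14 · 2 = 28
  d = 37: σ(37) · d(481/37) = 38 · 2 = 76
  d = 481: σ(481) · d(481/481) = 532 · 1 = 532
Summing: (σ * d)(481) = 4 + 28 + 76 + 532 = 640.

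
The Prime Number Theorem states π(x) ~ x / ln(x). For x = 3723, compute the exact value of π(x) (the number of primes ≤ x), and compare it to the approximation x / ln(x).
π(3723) = 519;  x/ln(x) ≈ 452.79;  relative error ≈ 12.76%.

Directly count primes up to 3723: π(3723) = 519. The PNT approximation gives 3723/ln(3723) ≈ 3723/8.22229 ≈ 452.79. Relative error (π(x) − x/ln(x)) / π(x) ≈ 12.76%; the approximation is known to undercount slightly (Li(x) is a better estimate).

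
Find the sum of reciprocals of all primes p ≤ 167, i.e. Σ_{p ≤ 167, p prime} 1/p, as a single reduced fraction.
Σ 1/p = 1840793455149223796977553240989608507934961889604586193282330007699/962947420735983927056946215901134429196419130606213075415963491270

π(167) = 39, so the primes ≤ 167 are [2, 3, 5, 7, 11, 13, 17, 19, 23, 29, 31, 37, 41, 43, 47, 53, 59, 61, 67, 71, 73, 79, 83, 89, 97, 101, 103, 107, 109, 113, 127, 131, 137, 139, 149, 151, 157, 163, 167]. Summing 1/p over these primes: 1840793455149223796977553240989608507934961889604586193282330007699/962947420735983927056946215901134429196419130606213075415963491270 ≈ 1.9116. Mertens estimate ln ln(167) + 0.2615 ≈ 1.8943.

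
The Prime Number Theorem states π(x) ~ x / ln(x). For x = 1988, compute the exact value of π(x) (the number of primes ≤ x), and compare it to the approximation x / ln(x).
π(1988) = 300;  x/ln(x) ≈ 261.76;  relative error ≈ 12.75%.

Directly count primes up to 1988: π(1988) = 300. The PNT approximation gives 1988/ln(1988) ≈ 1988/7.59488 ≈ 261.76. Relative error (π(x) − x/ln(x)) / π(x) ≈ 12.75%; the approximation is known to undercount slightly (Li(x) is a better estimate).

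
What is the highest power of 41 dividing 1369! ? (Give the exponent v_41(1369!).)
v_41(1369!) = 33

Legendre's formula: v_p(n!) = Σ_{k ≥ 1} ⌊n / p^k⌋. For p = 41, n = 1369, the terms are:
  ⌊1369/41^1⌋ = ⌊1369/41⌋ = 33
(the next term ⌊1369/41^2⌋ = 0, terminating the sum). Summing: v_41(1369!) = 33 = 33.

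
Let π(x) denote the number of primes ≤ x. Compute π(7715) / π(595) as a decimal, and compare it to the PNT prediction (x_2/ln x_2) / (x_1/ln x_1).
π(7715)/π(595) = 978/108 ≈ 9.0556;  PNT prediction ≈ 9.2545.

π(595) = 108 and π(7715) = 978, so π(7715)/π(595) ≈ 9.0556. The PNT-predicted ratio is (7715/ln(7715)) / (595/ln(595)) ≈ 9.2545. The two agree to within a few percent, as expected.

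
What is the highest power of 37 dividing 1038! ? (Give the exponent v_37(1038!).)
v_37(1038!) = 28

Legendre's formula: v_p(n!) = Σ_{k ≥ 1} ⌊n / p^k⌋. For p = 37, n = 1038, the terms are:
  ⌊1038/37^1⌋ = ⌊1038/37⌋ = 28
(the next term ⌊1038/37^2⌋ = 0, terminating the sum). Summing: v_37(1038!) = 28 = 28.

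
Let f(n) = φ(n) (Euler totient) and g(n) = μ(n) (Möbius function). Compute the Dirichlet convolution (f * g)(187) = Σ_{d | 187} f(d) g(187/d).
(φ * μ)(187) = 135

Divisors of 187: [1, 11, 17, 187]. For each d | 187:
  d = 1: φ(1) · μ(187/1) = 1 · 1 = 1
  d = 11: φ(11) · μ(187/11) = 10 · -1 = -10
  d = 17: φ(17) · μ(187/17) = 16 · -1 = -16
  d = 187: φ(187) · μ(187/187) = 160 · 1 = 160
Summing: (φ * μ)(187) = 1 + -10 + -16 + 160 = 135.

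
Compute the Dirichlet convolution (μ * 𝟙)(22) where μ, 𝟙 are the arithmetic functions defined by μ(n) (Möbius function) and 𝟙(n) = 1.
(μ * 𝟙)(22) = 0

Divisors of 22: [1, 2, 11, 22]. For each d | 22:
  d = 1: μ(1) · 𝟙(22/1) = 1 · 1 = 1
  d = 2: μ(2) · 𝟙(22/2) = -1 · 1 = -1
  d = 11: μ(11) · 𝟙(22/11) = -1 · 1 = -1
  d = 22: μ(22) · 𝟙(22/22) = 1 · 1 = 1
Summing: (μ * 𝟙)(22) = 1 + -1 + -1 + 1 = 0.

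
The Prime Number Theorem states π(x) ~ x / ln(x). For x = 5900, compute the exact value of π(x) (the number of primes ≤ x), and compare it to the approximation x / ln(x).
π(5900) = 776;  x/ln(x) ≈ 679.51;  relative error ≈ 12.43%.

Directly count primes up to 5900: π(5900) = 776. The PNT approximation gives 5900/ln(5900) ≈ 5900/8.68271 ≈ 679.51. Relative error (π(x) − x/ln(x)) / π(x) ≈ 12.43%; the approximation is known to undercount slightly (Li(x) is a better estimate).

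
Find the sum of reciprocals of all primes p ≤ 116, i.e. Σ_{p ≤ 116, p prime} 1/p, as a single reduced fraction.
Σ 1/p = 58472171373748331322981543916880425472323867753/31610054640417607788145206291543662493274686990

π(116) = 30, so the primes ≤ 116 are [2, 3, 5, 7, 11, 13, 17, 19, 23, 29, 31, 37, 41, 43, 47, 53, 59, 61, 67, 71, 73, 79, 83, 89, 97, 101, 103, 107, 109, 113]. Summing 1/p over these primes: 58472171373748331322981543916880425472323867753/31610054640417607788145206291543662493274686990 ≈ 1.8498. Mertens estimate ln ln(116) + 0.2615 ≈ 1.8204.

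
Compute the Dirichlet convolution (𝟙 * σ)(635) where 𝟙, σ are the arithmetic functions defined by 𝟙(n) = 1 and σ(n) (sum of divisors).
(𝟙 * σ)(635) = 903

Divisors of 635: [1, 5, 127, 635]. For each d | 635:
  d = 1: 𝟙(1) · σ(635/1) = 1 · 768 = 768
  d = 5: 𝟙(5) · σ(635/5) = 1 · 128 = 128
  d = 127: 𝟙(127) · σ(635/127) = 1 · 6 = 6
  d = 635: 𝟙(635) · σ(635/635) = 1 · 1 = 1
Summing: (𝟙 * σ)(635) = 768 + 128 + 6 + 1 = 903.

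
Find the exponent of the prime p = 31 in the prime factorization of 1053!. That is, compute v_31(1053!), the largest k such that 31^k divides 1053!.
v_31(1053!) = 34

Legendre's formula: v_p(n!) = Σ_{k ≥ 1} ⌊n / p^k⌋. For p = 31, n = 1053, the terms are:
  ⌊1053/31^1⌋ = ⌊1053/31⌋ = 33
  ⌊1053/31^2⌋ = ⌊1053/961⌋ = 1
(the next term ⌊1053/31^3⌋ = 0, terminating the sum). Summing: v_31(1053!) = 33 + 1 = 34.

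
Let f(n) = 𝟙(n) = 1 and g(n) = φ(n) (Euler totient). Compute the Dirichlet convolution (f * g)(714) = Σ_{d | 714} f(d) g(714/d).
(𝟙 * φ)(714) = 714

Divisors of 714: [1, 2, 3, 6, 7, 14, 17, 21, 34, 42, 51, 102, 119, 238, 357, 714]. For each d | 714:
  d = 1: 𝟙(1) · φ(714/1) = 1 · 192 = 192
  d = 2: 𝟙(2) · φ(714/2) = 1 · 192 = 192
  d = 3: 𝟙(3) · φ(714/3) = 1 · 96 = 96
  d = 6: 𝟙(6) · φ(714/6) = 1 · 96 = 96
  d = 7: 𝟙(7) · φ(714/7) = 1 · 32 = 32
  d = 14: 𝟙(14) · φ(714/14) = 1 · 32 = 32
  d = 17: 𝟙(17) · φ(714/17) = 1 · 12 = 12
  d = 21: 𝟙(21) · φ(714/21) = 1 · 16 = 16
  d = 34: 𝟙(34) · φ(714/34) = 1 · 12 = 12
  d = 42: 𝟙(42) · φ(714/42) = 1 · 16 = 16
  d = 51: 𝟙(51) · φ(714/51) = 1 · 6 = 6
  d = 102: 𝟙(102) · φ(714/102) = 1 · 6 = 6
  d = 119: 𝟙(119) · φ(714/119) = 1 · 2 = 2
  d = 238: 𝟙(238) · φ(714/238) = 1 · 2 = 2
  d = 357: 𝟙(357) · φ(714/357) = 1 · 1 = 1
  d = 714: 𝟙(714) · φ(714/714) = 1 · 1 = 1
Summing: (𝟙 * φ)(714) = 192 + 192 + 96 + 96 + 32 + 32 + 12 + 16 + 12 + 16 + 6 + 6 + 2 + 2 + 1 + 1 = 714.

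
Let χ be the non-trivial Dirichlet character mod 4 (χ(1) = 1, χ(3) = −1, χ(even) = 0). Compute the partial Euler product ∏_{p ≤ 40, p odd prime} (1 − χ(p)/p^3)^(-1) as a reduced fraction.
∏ = 23039676015771696171729025/23777920687809392849977344

The odd primes p ≤ 40 are [3, 5, 7, 11, 13, 17, 19, 23, 29, 31, 37]. For each, χ(p) = 1 if p ≡ 1 mod 4, χ(p) = −1 if p ≡ 3 mod 4. Taking (1 − χ(p)/p^3)^(-1) = p^3/(p^3 − χ(p)): (1 − (-1)/3^3)^(-1) · (1 − (1)/5^3)^(-1) · (1 − (-1)/7^3)^(-1) · (1 − (-1)/11^3)^(-1) · (1 − (1)/13^3)^(-1) · (1 − (1)/17^3)^(-1) · (1 − (-1)/19^3)^(-1) · (1 − (-1)/23^3)^(-1) · (1 − (1)/29^3)^(-1) · (1 − (-1)/31^3)^(-1) · (1 − (1)/37^3)^(-1) = 23039676015771696171729025/23777920687809392849977344.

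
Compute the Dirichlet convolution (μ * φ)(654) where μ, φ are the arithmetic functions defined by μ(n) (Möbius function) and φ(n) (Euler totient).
(μ * φ)(654) = 0

Divisors of 654: [1, 2, 3, 6, 109, 218, 327, 654]. For each d | 654:
  d = 1: μ(1) · φ(654/1) = 1 · 216 = 216
  d = 2: μ(2) · φ(654/2) = -1 · 216 = -216
  d = 3: μ(3) · φ(654/3) = -1 · 108 = -108
  d = 6: μ(6) · φ(654/6) = 1 · 108 = 108
  d = 109: μ(109) · φ(654/109) = -1 · 2 = -2
  d = 218: μ(218) · φ(654/218) = 1 · 2 = 2
  d = 327: μ(327) · φ(654/327) = 1 · 1 = 1
  d = 654: μ(654) · φ(654/654) = -1 · 1 = -1
Summing: (μ * φ)(654) = 216 + -216 + -108 + 108 + -2 + 2 + 1 + -1 = 0.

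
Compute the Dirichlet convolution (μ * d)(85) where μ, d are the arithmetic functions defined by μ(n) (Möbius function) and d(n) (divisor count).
(μ * d)(85) = 1

Divisors of 85: [1, 5, 17, 85]. For each d | 85:
  d = 1: μ(1) · d(85/1) = 1 · 4 = 4
  d = 5: μ(5) · d(85/5) = -1 · 2 = -2
  d = 17: μ(17) · d(85/17) = -1 · 2 = -2
  d = 85: μ(85) · d(85/85) = 1 · 1 = 1
Summing: (μ * d)(85) = 4 + -2 + -2 + 1 = 1.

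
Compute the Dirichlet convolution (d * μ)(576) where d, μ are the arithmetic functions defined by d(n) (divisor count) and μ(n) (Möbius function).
(d * μ)(576) = 1

Divisors of 576: [1, 2, 3, 4, 6, 8, 9, 12, 16, 18, 24, 32, 36, 48, 64, 72, 96, 144, 192, 288, 576]. For each d | 576:
  d = 1: d(1) · μ(576/1) = 1 · 0 = 0
  d = 2: d(2) · μ(576/2) = 2 · 0 = 0
  d = 3: d(3) · μ(576/3) = 2 · 0 = 0
  d = 4: d(4) · μ(576/4) = 3 · 0 = 0
  d = 6: d(6) · μ(576/6) = 4 · 0 = 0
  d = 8: d(8) · μ(576/8) = 4 · 0 = 0
  d = 9: d(9) · μ(576/9) = 3 · 0 = 0
  d = 12: d(12) · μ(576/12) = 6 · 0 = 0
  d = 16: d(16) · μ(576/16) = 5 · 0 = 0
  d = 18: d(18) · μ(576/18) = 6 · 0 = 0
  d = 24: d(24) · μ(576/24) = 8 · 0 = 0
  d = 32: d(32) · μ(576/32) = 6 · 0 = 0
  d = 36: d(36) · μ(576/36) = 9 · 0 = 0
  d = 48: d(48) · μ(576/48) = 10 · 0 = 0
  d = 64: d(64) · μ(576/64) = 7 · 0 = 0
  d = 72: d(72) · μ(576/72) = 12 · 0 = 0
  d = 96: d(96) · μ(576/96) = 12 · 1 = 12
  d = 144: d(144) · μ(576/144) = 15 · 0 = 0
  d = 192: d(192) · μ(576/192) = 14 · -1 = -14
  d = 288: d(288) · μ(576/288) = 18 · -1 = -18
  d = 576: d(576) · μ(576/576) = 21 · 1 = 21
Summing: (d * μ)(576) = 0 + 0 + 0 + 0 + 0 + 0 + 0 + 0 + 0 + 0 + 0 + 0 + 0 + 0 + 0 + 0 + 12 + 0 + -14 + -18 + 21 = 1.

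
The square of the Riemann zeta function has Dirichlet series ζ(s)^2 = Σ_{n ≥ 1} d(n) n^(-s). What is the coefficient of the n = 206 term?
d(206) = 4

ζ(s)^2 = (Σ 1/m^s)(Σ 1/k^s). The coefficient of 1/n^s in the product is the number of ordered pairs (m, k) with mk = n, which equals d(n). For n = 206, divisors are [1, 2, 103, 206], so d(206) = 4.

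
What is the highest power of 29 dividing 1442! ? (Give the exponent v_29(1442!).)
v_29(1442!) = 50

Legendre's formula: v_p(n!) = Σ_{k ≥ 1} ⌊n / p^k⌋. For p = 29, n = 1442, the terms are:
  ⌊1442/29^1⌋ = ⌊1442/29⌋ = 49
  ⌊1442/29^2⌋ = ⌊1442/841⌋ = 1
(the next term ⌊1442/29^3⌋ = 0, terminating the sum). Summing: v_29(1442!) = 49 + 1 = 50.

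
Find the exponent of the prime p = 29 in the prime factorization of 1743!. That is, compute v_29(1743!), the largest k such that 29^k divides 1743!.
v_29(1743!) = 62

Legendre's formula: v_p(n!) = Σ_{k ≥ 1} ⌊n / p^k⌋. For p = 29, n = 1743, the terms are:
  ⌊1743/29^1⌋ = ⌊1743/29⌋ = 60
  ⌊1743/29^2⌋ = ⌊1743/841⌋ = 2
(the next term ⌊1743/29^3⌋ = 0, terminating the sum). Summing: v_29(1743!) = 60 + 2 = 62.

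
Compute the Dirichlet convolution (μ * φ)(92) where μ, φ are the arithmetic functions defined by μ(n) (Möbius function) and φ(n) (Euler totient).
(μ * φ)(92) = 21

Divisors of 92: [1, 2, 4, 23, 46, 92]. For each d | 92:
  d = 1: μ(1) · φ(92/1) = 1 · 44 = 44
  d = 2: μ(2) · φ(92/2) = -1 · 22 = -22
  d = 4: μ(4) · φ(92/4) = 0 · 22 = 0
  d = 23: μ(23) · φ(92/23) = -1 · 2 = -2
  d = 46: μ(46) · φ(92/46) = 1 · 1 = 1
  d = 92: μ(92) · φ(92/92) = 0 · 1 = 0
Summing: (μ * φ)(92) = 44 + -22 + 0 + -2 + 1 + 0 = 21.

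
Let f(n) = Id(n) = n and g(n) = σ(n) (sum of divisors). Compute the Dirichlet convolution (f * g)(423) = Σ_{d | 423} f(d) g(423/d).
(Id * σ)(423) = 3230

Divisors of 423: [1, 3, 9, 47, 141, 423]. For each d | 423:
  d = 1: Id(1) · σ(423/1) = 1 · 624 = 624
  d = 3: Id(3) · σ(423/3) = 3 · 192 = 576
  d = 9: Id(9) · σ(423/9) = 9 · 48 = 432
  d = 47: Id(47) · σ(423/47) = 47 · 13 = 611
  d = 141: Id(141) · σ(423/141) = 141 · 4 = 564
  d = 423: Id(423) · σ(423/423) = 423 · 1 = 423
Summing: (Id * σ)(423) = 624 + 576 + 432 + 611 + 564 + 423 = 3230.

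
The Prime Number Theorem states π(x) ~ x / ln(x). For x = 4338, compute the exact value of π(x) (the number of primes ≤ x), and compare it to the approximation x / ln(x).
π(4338) = 592;  x/ln(x) ≈ 517.96;  relative error ≈ 12.51%.

Directly count primes up to 4338: π(4338) = 592. The PNT approximation gives 4338/ln(4338) ≈ 4338/8.37517 ≈ 517.96. Relative error (π(x) − x/ln(x)) / π(x) ≈ 12.51%; the approximation is known to undercount slightly (Li(x) is a better estimate).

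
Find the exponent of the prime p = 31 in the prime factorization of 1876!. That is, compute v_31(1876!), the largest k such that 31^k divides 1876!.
v_31(1876!) = 61

Legendre's formula: v_p(n!) = Σ_{k ≥ 1} ⌊n / p^k⌋. For p = 31, n = 1876, the terms are:
  ⌊1876/31^1⌋ = ⌊1876/31⌋ = 60
  ⌊1876/31^2⌋ = ⌊1876/961⌋ = 1
(the next term ⌊1876/31^3⌋ = 0, terminating the sum). Summing: v_31(1876!) = 60 + 1 = 61.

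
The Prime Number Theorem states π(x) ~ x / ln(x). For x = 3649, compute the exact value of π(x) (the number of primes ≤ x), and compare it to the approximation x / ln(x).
π(3649) = 510;  x/ln(x) ≈ 444.88;  relative error ≈ 12.77%.

Directly count primes up to 3649: π(3649) = 510. The PNT approximation gives 3649/ln(3649) ≈ 3649/8.20221 ≈ 444.88. Relative error (π(x) − x/ln(x)) / π(x) ≈ 12.77%; the approximation is known to undercount slightly (Li(x) is a better estimate).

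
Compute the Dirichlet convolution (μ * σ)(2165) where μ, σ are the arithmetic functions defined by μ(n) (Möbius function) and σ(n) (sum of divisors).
(μ * σ)(2165) = 2165

Divisors of 2165: [1, 5, 433, 2165]. For each d | 2165:
  d = 1: μ(1) · σ(2165/1) = 1 · 2604 = 2604
  d = 5: μ(5) · σ(2165/5) = -1 · 434 = -434
  d = 433: μ(433) · σ(2165/433) = -1 · 6 = -6
  d = 2165: μ(2165) · σ(2165/2165) = 1 · 1 = 1
Summing: (μ * σ)(2165) = 2604 + -434 + -6 + 1 = 2165.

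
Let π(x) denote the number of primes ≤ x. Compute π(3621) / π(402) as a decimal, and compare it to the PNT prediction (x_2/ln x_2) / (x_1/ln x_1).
π(3621)/π(402) = 506/79 ≈ 6.4051;  PNT prediction ≈ 6.5913.

π(402) = 79 and π(3621) = 506, so π(3621)/π(402) ≈ 6.4051. The PNT-predicted ratio is (3621/ln(3621)) / (402/ln(402)) ≈ 6.5913. The two agree to within a few percent, as expected.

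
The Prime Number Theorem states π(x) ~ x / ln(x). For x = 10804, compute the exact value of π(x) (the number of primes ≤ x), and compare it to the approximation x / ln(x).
π(10804) = 1315;  x/ln(x) ≈ 1163.26;  relative error ≈ 11.54%.

Directly count primes up to 10804: π(10804) = 1315. The PNT approximation gives 10804/ln(10804) ≈ 10804/9.28767 ≈ 1163.26. Relative error (π(x) − x/ln(x)) / π(x) ≈ 11.54%; the approximation is known to undercount slightly (Li(x) is a better estimate).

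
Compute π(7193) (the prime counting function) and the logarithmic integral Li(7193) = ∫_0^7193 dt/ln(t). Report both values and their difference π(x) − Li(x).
π(7193) = 919;  Li(7193) ≈ 936.10;  π(x) − Li(x) ≈ -17.10.

Direct count of primes ≤ 7193 gives π(7193) = 919. Numerical evaluation of the logarithmic integral gives Li(7193) ≈ 936.10. The difference π(x) − Li(x) ≈ -17.10 is typically negative for small/moderate x (Li(x) overestimates), though Littlewood's theorem shows this sign changes infinitely often.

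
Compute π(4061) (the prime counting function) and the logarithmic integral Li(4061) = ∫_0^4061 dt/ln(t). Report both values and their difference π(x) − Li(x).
π(4061) = 560;  Li(4061) ≈ 572.71;  π(x) − Li(x) ≈ -12.71.

Direct count of primes ≤ 4061 gives π(4061) = 560. Numerical evaluation of the logarithmic integral gives Li(4061) ≈ 572.71. The difference π(x) − Li(x) ≈ -12.71 is typically negative for small/moderate x (Li(x) overestimates), though Littlewood's theorem shows this sign changes infinitely often.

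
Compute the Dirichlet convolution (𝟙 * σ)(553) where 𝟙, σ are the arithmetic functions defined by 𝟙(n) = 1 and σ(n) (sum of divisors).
(𝟙 * σ)(553) = 729

Divisors of 553: [1, 7, 79, 553]. For each d | 553:
  d = 1: 𝟙(1) · σ(553/1) = 1 · 640 = 640
  d = 7: 𝟙(7) · σ(553/7) = 1 · 80 = 80
  d = 79: 𝟙(79) · σ(553/79) = 1 · 8 = 8
  d = 553: 𝟙(553) · σ(553/553) = 1 · 1 = 1
Summing: (𝟙 * σ)(553) = 640 + 80 + 8 + 1 = 729.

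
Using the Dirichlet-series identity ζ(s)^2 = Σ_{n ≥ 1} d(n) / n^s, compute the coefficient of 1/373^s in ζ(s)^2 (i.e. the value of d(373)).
d(373) = 2

ζ(s)^2 = (Σ 1/m^s)(Σ 1/k^s). The coefficient of 1/n^s in the product is the number of ordered pairs (m, k) with mk = n, which equals d(n). For n = 373, divisors are [1, 373], so d(373) = 2.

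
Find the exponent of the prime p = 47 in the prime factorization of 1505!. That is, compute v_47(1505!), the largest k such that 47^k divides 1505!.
v_47(1505!) = 32

Legendre's formula: v_p(n!) = Σ_{k ≥ 1} ⌊n / p^k⌋. For p = 47, n = 1505, the terms are:
  ⌊1505/47^1⌋ = ⌊1505/47⌋ = 32
(the next term ⌊1505/47^2⌋ = 0, terminating the sum). Summing: v_47(1505!) = 32 = 32.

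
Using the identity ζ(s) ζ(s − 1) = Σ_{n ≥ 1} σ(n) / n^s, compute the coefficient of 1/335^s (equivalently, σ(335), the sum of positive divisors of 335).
σ(335) = 408

In the product (Σ m^0/m^s)(Σ k / k^s) = Σ (Σ_{d | n} d) / n^s, the coefficient of 1/n^s is σ(n) = Σ_{d | n} d. For n = 335, divisors are [1, 5, 67, 335]; summing: σ(335) = 408.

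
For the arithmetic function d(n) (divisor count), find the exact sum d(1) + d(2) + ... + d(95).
Σ_{n ≤ 95} d(n) = 447

Compute d(n) for each 1 ≤ n ≤ 95: d(1) = 1, d(2) = 2, d(3) = 2, d(4) = 3, d(5) = 2, d(6) = 4, d(7) = 2, d(8) = 4, d(9) = 3, d(10) = 4, d(11) = 2, d(12) = 6, d(13) = 2, d(14) = 4, d(15) = 4, d(16) = 5, d(17) = 2, d(18) = 6, d(19) = 2, d(20) = 6, d(21) = 4, d(22) = 4, d(23) = 2, d(24) = 8, d(25) = 3, d(26) = 4, d(27) = 4, d(28) = 6, d(29) = 2, d(30) = 8, d(31) = 2, d(32) = 6, d(33) = 4, d(34) = 4, d(35) = 4, d(36) = 9, d(37) = 2, d(38) = 4, d(39) = 4, d(40) = 8, d(41) = 2, d(42) = 8, d(43) = 2, d(44) = 6, d(45) = 6, d(46) = 4, d(47) = 2, d(48) = 10, d(49) = 3, d(50) = 6, d(51) = 4, d(52) = 6, d(53) = 2, d(54) = 8, d(55) = 4, d(56) = 8, d(57) = 4, d(58) = 4, d(59) = 2, d(60) = 12, d(61) = 2, d(62) = 4, d(63) = 6, d(64) = 7, d(65) = 4, d(66) = 8, d(67) = 2, d(68) = 6, d(69) = 4, d(70) = 8, d(71) = 2, d(72) = 12, d(73) = 2, d(74) = 4, d(75) = 6, d(76) = 6, d(77) = 4, d(78) = 8, d(79) = 2, d(80) = 10, d(81) = 5, d(82) = 4, d(83) = 2, d(84) = 12, d(85) = 4, d(86) = 4, d(87) = 4, d(88) = 8, d(89) = 2, d(90) = 12, d(91) = 4, d(92) = 6, d(93) = 4, d(94) = 4, d(95) = 4. Summing all 95 values: 447. (Dirichlet's divisor formula: Σ_{n ≤ x} d(n) = x ln(x) + (2γ − 1) x + O(√x). For x = 95, the asymptotic estimate is ≈ 447.29.)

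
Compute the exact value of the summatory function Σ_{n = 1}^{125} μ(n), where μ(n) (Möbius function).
Σ_{n ≤ 125} μ(n) = -1

Compute μ(n) for each 1 ≤ n ≤ 125: μ(1) = 1, μ(2) = -1, μ(3) = -1, μ(4) = 0, μ(5) = -1, μ(6) = 1, μ(7) = -1, μ(8) = 0, μ(9) = 0, μ(10) = 1, μ(11) = -1, μ(12) = 0, μ(13) = -1, μ(14) = 1, μ(15) = 1, μ(16) = 0, μ(17) = -1, μ(18) = 0, μ(19) = -1, μ(20) = 0, μ(21) = 1, μ(22) = 1, μ(23) = -1, μ(24) = 0, μ(25) = 0, μ(26) = 1, μ(27) = 0, μ(28) = 0, μ(29) = -1, μ(30) = -1, μ(31) = -1, μ(32) = 0, μ(33) = 1, μ(34) = 1, μ(35) = 1, μ(36) = 0, μ(37) = -1, μ(38) = 1, μ(39) = 1, μ(40) = 0, μ(41) = -1, μ(42) = -1, μ(43) = -1, μ(44) = 0, μ(45) = 0, μ(46) = 1, μ(47) = -1, μ(48) = 0, μ(49) = 0, μ(50) = 0, μ(51) = 1, μ(52) = 0, μ(53) = -1, μ(54) = 0, μ(55) = 1, μ(56) = 0, μ(57) = 1, μ(58) = 1, μ(59) = -1, μ(60) = 0, μ(61) = -1, μ(62) = 1, μ(63) = 0, μ(64) = 0, μ(65) = 1, μ(66) = -1, μ(67) = -1, μ(68) = 0, μ(69) = 1, μ(70) = -1, μ(71) = -1, μ(72) = 0, μ(73) = -1, μ(74) = 1, μ(75) = 0, μ(76) = 0, μ(77) = 1, μ(78) = -1, μ(79) = -1, μ(80) = 0, μ(81) = 0, μ(82) = 1, μ(83) = -1, μ(84) = 0, μ(85) = 1, μ(86) = 1, μ(87) = 1, μ(88) = 0, μ(89) = -1, μ(90) = 0, μ(91) = 1, μ(92) = 0, μ(93) = 1, μ(94) = 1, μ(95) = 1, μ(96) = 0, μ(97) = -1, μ(98) = 0, μ(99) = 0, μ(100) = 0, μ(101) = -1, μ(102) = -1, μ(103) = -1, μ(104) = 0, μ(105) = -1, μ(106) = 1, μ(107) = -1, μ(108) = 0, μ(109) = -1, μ(110) = -1, μ(111) = 1, μ(112) = 0, μ(113) = -1, μ(114) = -1, μ(115) = 1, μ(116) = 0, μ(117) = 0, μ(118) = 1, μ(119) = 1, μ(120) = 0, μ(121) = 0, μ(122) = 1, μ(123) = 1, μ(124) = 0, μ(125) = 0. Summing all 125 values: -1. (Mertens function M(x) = Σ_{n ≤ x} μ(n); on average M(x) should be small (PNT ⟺ M(x) = o(x)).)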